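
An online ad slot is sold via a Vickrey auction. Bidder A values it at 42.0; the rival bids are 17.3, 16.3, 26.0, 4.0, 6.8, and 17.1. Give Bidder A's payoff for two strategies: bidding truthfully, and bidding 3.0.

The highest competing bid is 26.0.
Bidding truthfully at 42.0: Bidder A has the top bid, wins, and pays the second-highest bid 26.0. Payoff = 42.0 − 26.0 = 16.0.
Bidding 3.0: the top bid is 26.0 (a rival), so Bidder A loses. Payoff = 0.0.
This is the dominant-strategy logic: truthful bidding weakly beats any alternative.

Truthful: 16.0; alternative: 0.0.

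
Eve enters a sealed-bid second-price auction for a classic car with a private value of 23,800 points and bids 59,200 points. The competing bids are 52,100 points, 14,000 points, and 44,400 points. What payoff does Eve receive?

Highest competing bid: 52,100 points.
Eve's bid 59,200 points is the highest overall, so Eve wins and pays the second-highest bid, 52,100 points.
Payoff = value − price = 23,800 points − 52,100 points = -28,300 points.

-28,300 points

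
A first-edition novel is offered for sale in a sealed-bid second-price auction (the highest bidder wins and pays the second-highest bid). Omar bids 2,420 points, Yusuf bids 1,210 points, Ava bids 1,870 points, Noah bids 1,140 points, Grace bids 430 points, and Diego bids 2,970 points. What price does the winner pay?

Bids in descending order: Diego 2,970 points, then Omar 2,420 points, then Ava 1,870 points, then Yusuf 1,210 points, then Noah 1,140 points, then Grace 430 points.
Diego is the highest bidder, so Diego wins.
Under the second-price rule, the price is the second-highest bid: 2,420 points.

2,420 points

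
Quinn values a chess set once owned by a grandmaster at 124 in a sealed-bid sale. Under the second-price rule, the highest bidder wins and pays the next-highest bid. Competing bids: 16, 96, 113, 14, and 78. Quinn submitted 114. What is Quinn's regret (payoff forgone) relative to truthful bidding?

The highest competing bid is 113.
Bidding truthfully at 124: Quinn has the top bid, wins, and pays the second-highest bid 113. Payoff = 124 − 113 = 11.
Bidding 114: Quinn has the top bid, wins, and pays the second-highest bid 113. Payoff = 124 − 113 = 11.
Regret = truthful payoff − actual payoff = 11 − 11 = 0.

Payoff forgone: 0.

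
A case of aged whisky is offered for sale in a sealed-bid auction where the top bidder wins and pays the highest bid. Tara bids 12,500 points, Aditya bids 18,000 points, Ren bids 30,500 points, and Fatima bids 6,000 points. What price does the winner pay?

Sorted high to low: Ren 30,500 points, then Aditya 18,000 points, then Tara 12,500 points, then Fatima 6,000 points.
Ren is the highest bidder, so Ren wins.
Under the first-price rule, the price is the highest bid: 30,500 points.

Price paid: 30,500 points.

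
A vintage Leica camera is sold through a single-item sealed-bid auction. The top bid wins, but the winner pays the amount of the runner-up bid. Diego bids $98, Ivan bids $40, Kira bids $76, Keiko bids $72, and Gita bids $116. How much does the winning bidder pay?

The winner pays $98.

Ordered from highest: Gita $116, then Diego $98, then Kira $76, then Keiko $72, then Ivan $40.
Gita has the highest bid, so Gita wins.
The second-highest bid is $98, so that is what Gita pays.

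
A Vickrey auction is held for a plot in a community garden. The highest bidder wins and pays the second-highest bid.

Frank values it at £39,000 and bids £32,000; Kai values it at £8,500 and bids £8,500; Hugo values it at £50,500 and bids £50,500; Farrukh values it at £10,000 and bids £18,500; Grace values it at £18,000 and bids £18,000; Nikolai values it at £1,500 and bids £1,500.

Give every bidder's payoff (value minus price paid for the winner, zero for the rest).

Ranking the bids: Hugo £50,500 > Frank £32,000 > Farrukh £18,500 > Grace £18,000 > Kai £8,500 > Nikolai £1,500.
Hugo has the top bid and wins; the price is the second-highest bid, £32,000.
Hugo's payoff = £50,500 − £32,000 = £18,500. All other bidders lose, so their payoff is 0.

Frank £0, Kai £0, Hugo £18,500, Farrukh £0, Grace £0, Nikolai £0.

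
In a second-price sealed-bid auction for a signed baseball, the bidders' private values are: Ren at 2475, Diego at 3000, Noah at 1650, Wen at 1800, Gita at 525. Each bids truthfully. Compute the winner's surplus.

Sorted high to low: Diego 3000; Ren 2475; Wen 1800; Noah 1650; Gita 525.
Diego wins with the top bid and pays the second-highest, 2475.
Surplus = 3000 − 2475 = 525.

Winner's surplus: 525.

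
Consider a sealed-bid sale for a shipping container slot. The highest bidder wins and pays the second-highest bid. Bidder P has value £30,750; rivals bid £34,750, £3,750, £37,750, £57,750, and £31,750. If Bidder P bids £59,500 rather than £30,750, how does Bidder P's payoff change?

The highest competing bid is £57,750.
Bidding truthfully at £30,750: the top bid is £57,750 (a rival), so Bidder P loses. Payoff = £0.
Bidding £59,500: Bidder P has the top bid, wins, and pays the second-highest bid £57,750. Payoff = £30,750 − £57,750 = -£27,000.
Change = -£27,000 − £0 = -£27,000.
Deviating from a truthful bid can only lose payoff in a second-price auction — never gain.

Change in payoff: -£27,000.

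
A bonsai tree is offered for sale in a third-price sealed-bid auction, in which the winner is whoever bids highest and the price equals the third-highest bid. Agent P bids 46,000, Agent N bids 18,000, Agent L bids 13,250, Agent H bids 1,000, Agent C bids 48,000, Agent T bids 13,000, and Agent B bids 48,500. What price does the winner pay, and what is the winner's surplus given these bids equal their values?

Price 46,000; surplus 2,500.

Ranking the bids: Agent B 48,500; Agent C 48,000; Agent P 46,000; Agent N 18,000; Agent L 13,250; Agent T 13,000; Agent H 1,000.
Agent B is the highest bidder, so Agent B wins.
Under the third-price rule, the price is the third-highest bid: 46,000.
Surplus = 48,500 − 46,000 = 2,500.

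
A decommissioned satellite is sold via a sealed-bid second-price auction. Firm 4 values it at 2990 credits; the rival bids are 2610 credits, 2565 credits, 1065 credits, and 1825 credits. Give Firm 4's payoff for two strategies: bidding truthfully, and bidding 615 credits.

The highest competing bid is 2610 credits.
Bidding truthfully at 2990 credits: Firm 4 has the top bid, wins, and pays the second-highest bid 2610 credits. Payoff = 2990 credits − 2610 credits = 380 credits.
Bidding 615 credits: the top bid is 2610 credits (a rival), so Firm 4 loses. Payoff = 0 credits.

(a) 380 credits  (b) 0 credits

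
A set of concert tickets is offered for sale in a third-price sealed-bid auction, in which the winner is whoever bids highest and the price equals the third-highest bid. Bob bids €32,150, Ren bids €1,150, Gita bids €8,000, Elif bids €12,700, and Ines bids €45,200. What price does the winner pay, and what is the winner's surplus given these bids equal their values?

Price €12,700; surplus €32,500.

Ordered from highest: Ines €45,200; Bob €32,150; Elif €12,700; Gita €8,000; Ren €1,150.
Ines is the highest bidder, so Ines wins.
Under the third-price rule, the price is the third-highest bid: €12,700.
Surplus = €45,200 − €12,700 = €32,500.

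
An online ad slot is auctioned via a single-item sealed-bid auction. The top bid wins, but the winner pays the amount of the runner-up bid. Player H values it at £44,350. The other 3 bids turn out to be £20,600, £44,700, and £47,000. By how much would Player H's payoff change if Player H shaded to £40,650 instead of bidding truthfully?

The highest competing bid is £47,000.
Bidding truthfully at £44,350: the top bid is £47,000 (a rival), so Player H loses. Payoff = £0.
Bidding £40,650: the top bid is £47,000 (a rival), so Player H loses. Payoff = £0.
Change = £0 − £0 = £0.
The bid only affects whether you win, not the price — here both bids land on the same side of the top rival bid, so the deviation is payoff-neutral.

Change in payoff: £0.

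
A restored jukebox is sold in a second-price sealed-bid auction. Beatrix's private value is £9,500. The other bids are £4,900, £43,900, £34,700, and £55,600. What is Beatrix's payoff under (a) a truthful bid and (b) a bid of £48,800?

The highest competing bid is £55,600.
Bidding truthfully at £9,500: the top bid is £55,600 (a rival), so Beatrix loses. Payoff = £0.
Bidding £48,800: the top bid is £55,600 (a rival), so Beatrix loses. Payoff = £0.
The bid only affects whether you win, not the price — here both bids land on the same side of the top rival bid, so the deviation is payoff-neutral.

(a) £0  (b) £0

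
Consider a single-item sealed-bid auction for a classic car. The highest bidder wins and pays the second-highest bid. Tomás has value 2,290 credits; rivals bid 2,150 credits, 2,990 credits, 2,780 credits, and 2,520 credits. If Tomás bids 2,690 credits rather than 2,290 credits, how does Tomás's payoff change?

The highest competing bid is 2,990 credits.
Bidding truthfully at 2,290 credits: the top bid is 2,990 credits (a rival), so Tomás loses. Payoff = 0 credits.
Bidding 2,690 credits: the top bid is 2,990 credits (a rival), so Tomás loses. Payoff = 0 credits.
Change = 0 credits − 0 credits = 0 credits.
The bid only affects whether you win, not the price — here both bids land on the same side of the top rival bid, so the deviation is payoff-neutral.

Change in payoff: 0 credits.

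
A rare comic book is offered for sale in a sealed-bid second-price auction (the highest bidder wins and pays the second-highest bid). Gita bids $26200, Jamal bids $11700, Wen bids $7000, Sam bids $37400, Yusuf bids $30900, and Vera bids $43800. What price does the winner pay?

Ranking the bids: Vera $43800 > Sam $37400 > Yusuf $30900 > Gita $26200 > Jamal $11700 > Wen $7000.
Vera is the highest bidder, so Vera wins.
Under the second-price rule, the price is the second-highest bid: $37400.

Price paid: $37400.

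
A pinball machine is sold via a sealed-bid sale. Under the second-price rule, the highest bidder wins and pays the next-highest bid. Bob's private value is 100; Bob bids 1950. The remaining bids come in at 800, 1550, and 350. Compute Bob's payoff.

Bob's payoff: -1450.

Highest competing bid: 1550.
Bob's bid 1950 is the highest overall, so Bob wins and pays the second-highest bid, 1550.
Payoff = value − price = 100 − 1550 = -1450.
Overbidding won the item at a price above value — truthful bidding would have avoided this loss.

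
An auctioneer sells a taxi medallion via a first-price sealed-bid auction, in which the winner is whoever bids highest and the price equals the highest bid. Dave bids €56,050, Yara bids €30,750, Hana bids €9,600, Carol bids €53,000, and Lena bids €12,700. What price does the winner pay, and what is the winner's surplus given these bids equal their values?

The winner pays €56,050 for a surplus of €0.

Sorted high to low: Dave €56,050, then Carol €53,000, then Yara €30,750, then Lena €12,700, then Hana €9,600.
Dave is the highest bidder, so Dave wins.
Under the first-price rule, the price is the highest bid: €56,050.
Surplus = €56,050 − €56,050 = €0.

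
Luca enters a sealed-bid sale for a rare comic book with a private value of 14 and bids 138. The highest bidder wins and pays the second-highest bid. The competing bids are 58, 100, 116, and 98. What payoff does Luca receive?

Highest competing bid: 116.
Luca's bid 138 is the highest overall, so Luca wins and pays the second-highest bid, 116.
Payoff = value − price = 14 − 116 = -102.
Overbidding won the item at a price above value — truthful bidding would have avoided this loss.

-102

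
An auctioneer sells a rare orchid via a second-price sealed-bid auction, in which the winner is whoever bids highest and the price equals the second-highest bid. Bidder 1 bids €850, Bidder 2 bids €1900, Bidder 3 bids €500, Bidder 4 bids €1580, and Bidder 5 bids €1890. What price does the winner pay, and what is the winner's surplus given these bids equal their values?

Ranking the bids: Bidder 2 €1900; Bidder 5 €1890; Bidder 4 €1580; Bidder 1 €850; Bidder 3 €500.
Bidder 2 is the highest bidder, so Bidder 2 wins.
Under the second-price rule, the price is the second-highest bid: €1890.
Surplus = €1900 − €1890 = €10.

The winner pays €1890 for a surplus of €10.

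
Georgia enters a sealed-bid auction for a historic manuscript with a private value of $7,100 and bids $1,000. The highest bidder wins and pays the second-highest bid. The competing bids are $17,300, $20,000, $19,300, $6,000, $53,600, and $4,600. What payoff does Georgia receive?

$0

Highest competing bid: $53,600.
Georgia's bid $1,000 is not the highest, so Georgia loses, pays nothing, and earns zero payoff.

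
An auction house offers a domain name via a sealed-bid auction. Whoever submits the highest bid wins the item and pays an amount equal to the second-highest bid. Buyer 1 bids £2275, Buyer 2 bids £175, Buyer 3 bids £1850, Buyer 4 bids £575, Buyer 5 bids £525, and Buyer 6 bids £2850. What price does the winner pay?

The winner pays £2275.

Ranking the bids: Buyer 6 £2850, then Buyer 1 £2275, then Buyer 3 £1850, then Buyer 4 £575, then Buyer 5 £525, then Buyer 2 £175.
Buyer 6 has the highest bid, so Buyer 6 wins.
The second-highest bid is £2275, so that is what Buyer 6 pays.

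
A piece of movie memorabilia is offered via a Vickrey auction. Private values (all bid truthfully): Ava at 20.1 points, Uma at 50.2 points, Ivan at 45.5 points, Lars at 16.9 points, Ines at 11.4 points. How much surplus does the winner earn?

Ranking the bids: Uma 50.2 points; Ivan 45.5 points; Ava 20.1 points; Lars 16.9 points; Ines 11.4 points.
Uma wins with the top bid and pays the second-highest, 45.5 points.
Surplus = 50.2 points − 45.5 points = 4.7 points.

Surplus = 4.7 points.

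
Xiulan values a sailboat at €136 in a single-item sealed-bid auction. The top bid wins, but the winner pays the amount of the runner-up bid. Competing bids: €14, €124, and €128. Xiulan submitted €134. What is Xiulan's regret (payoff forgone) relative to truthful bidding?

The highest competing bid is €128.
Bidding truthfully at €136: Xiulan has the top bid, wins, and pays the second-highest bid €128. Payoff = €136 − €128 = €8.
Bidding €134: Xiulan has the top bid, wins, and pays the second-highest bid €128. Payoff = €136 − €128 = €8.
Regret = truthful payoff − actual payoff = €8 − €8 = €0.
The bid only affects whether you win, not the price — here both bids land on the same side of the top rival bid, so the deviation is payoff-neutral.

Regret: €0.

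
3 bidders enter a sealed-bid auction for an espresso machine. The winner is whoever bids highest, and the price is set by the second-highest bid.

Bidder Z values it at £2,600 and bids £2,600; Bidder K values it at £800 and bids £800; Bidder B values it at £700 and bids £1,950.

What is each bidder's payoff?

Ranking the bids: Bidder Z £2,600; Bidder B £1,950; Bidder K £800.
Bidder Z has the top bid and wins; the price is the second-highest bid, £1,950.
Bidder Z's payoff = £2,600 − £1,950 = £650. All other bidders lose, so their payoff is 0.

Payoffs: Bidder Z £650, Bidder K £0, Bidder B £0.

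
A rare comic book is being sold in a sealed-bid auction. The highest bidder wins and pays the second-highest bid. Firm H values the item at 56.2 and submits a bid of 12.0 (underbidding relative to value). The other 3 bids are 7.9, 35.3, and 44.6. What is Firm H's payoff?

Highest competing bid: 44.6.
Firm H's bid 12.0 is not the highest, so Firm H loses, pays nothing, and earns zero payoff.

Firm H's payoff: 0.0.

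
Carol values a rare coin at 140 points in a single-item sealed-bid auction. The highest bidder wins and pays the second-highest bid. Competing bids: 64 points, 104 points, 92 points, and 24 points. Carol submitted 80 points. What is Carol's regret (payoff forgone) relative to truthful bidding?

36 points

The highest competing bid is 104 points.
Bidding truthfully at 140 points: Carol has the top bid, wins, and pays the second-highest bid 104 points. Payoff = 140 points − 104 points = 36 points.
Bidding 80 points: the top bid is 104 points (a rival), so Carol loses. Payoff = 0 points.
Regret = truthful payoff − actual payoff = 36 points − 0 points = 36 points.
This is the dominant-strategy logic: truthful bidding weakly beats any alternative.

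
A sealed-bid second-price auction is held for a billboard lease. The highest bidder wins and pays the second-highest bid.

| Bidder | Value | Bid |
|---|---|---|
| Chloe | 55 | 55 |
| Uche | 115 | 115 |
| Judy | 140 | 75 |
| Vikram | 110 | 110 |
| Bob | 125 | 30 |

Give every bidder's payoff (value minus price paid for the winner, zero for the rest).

Sorted high to low: Uche 115 > Vikram 110 > Judy 75 > Chloe 55 > Bob 30.
Uche has the top bid and wins; the price is the second-highest bid, 110.
Uche's payoff = 115 − 110 = 5. All other bidders lose, so their payoff is 0.

Chloe 0, Uche 5, Judy 0, Vikram 0, Bob 0.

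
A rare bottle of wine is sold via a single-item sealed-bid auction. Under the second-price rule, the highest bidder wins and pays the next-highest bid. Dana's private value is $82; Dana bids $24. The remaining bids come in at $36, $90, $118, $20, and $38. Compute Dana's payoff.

Highest competing bid: $118.
Dana's bid $24 is not the highest, so Dana loses, pays nothing, and earns zero payoff.

Dana's payoff: $0.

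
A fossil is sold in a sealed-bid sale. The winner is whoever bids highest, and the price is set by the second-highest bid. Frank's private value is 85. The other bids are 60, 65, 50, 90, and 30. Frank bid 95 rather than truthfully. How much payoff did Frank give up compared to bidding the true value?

The highest competing bid is 90.
Bidding truthfully at 85: the top bid is 90 (a rival), so Frank loses. Payoff = 0.
Bidding 95: Frank has the top bid, wins, and pays the second-highest bid 90. Payoff = 85 − 90 = -5.
Regret = truthful payoff − actual payoff = 0 − -5 = 5.

5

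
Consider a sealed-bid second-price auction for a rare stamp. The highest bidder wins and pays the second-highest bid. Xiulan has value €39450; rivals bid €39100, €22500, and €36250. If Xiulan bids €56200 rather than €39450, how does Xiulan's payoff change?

Payoff change: €0.

The highest competing bid is €39100.
Bidding truthfully at €39450: Xiulan has the top bid, wins, and pays the second-highest bid €39100. Payoff = €39450 − €39100 = €350.
Bidding €56200: Xiulan has the top bid, wins, and pays the second-highest bid €39100. Payoff = €39450 − €39100 = €350.
Change = €350 − €350 = €0.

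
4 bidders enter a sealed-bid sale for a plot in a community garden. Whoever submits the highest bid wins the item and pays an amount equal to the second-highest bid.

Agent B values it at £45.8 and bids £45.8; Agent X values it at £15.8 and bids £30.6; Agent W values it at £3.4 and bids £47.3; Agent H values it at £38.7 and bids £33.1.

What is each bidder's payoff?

Payoffs: Agent B £0.0, Agent X £0.0, Agent W -£42.4, Agent H £0.0.

Sorted high to low: Agent W £47.3 > Agent B £45.8 > Agent H £33.1 > Agent X £30.6.
Agent W has the top bid and wins; the price is the second-highest bid, £45.8.
Agent W's payoff = £3.4 − £45.8 = -£42.4. All other bidders lose, so their payoff is 0.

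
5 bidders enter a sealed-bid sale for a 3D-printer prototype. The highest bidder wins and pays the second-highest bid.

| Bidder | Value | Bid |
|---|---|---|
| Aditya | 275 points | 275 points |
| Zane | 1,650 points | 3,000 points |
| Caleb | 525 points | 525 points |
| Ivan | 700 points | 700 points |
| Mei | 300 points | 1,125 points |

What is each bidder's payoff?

Sorted high to low: Zane 3,000 points > Mei 1,125 points > Ivan 700 points > Caleb 525 points > Aditya 275 points.
Zane has the top bid and wins; the price is the second-highest bid, 1,125 points.
Zane's payoff = 1,650 points − 1,125 points = 525 points. All other bidders lose, so their payoff is 0.

Payoffs: Aditya 0 points, Zane 525 points, Caleb 0 points, Ivan 0 points, Mei 0 points.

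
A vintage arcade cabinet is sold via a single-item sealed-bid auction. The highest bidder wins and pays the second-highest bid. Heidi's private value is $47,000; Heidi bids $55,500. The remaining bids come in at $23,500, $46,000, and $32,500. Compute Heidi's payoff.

Highest competing bid: $46,000.
Heidi's bid $55,500 is the highest overall, so Heidi wins and pays the second-highest bid, $46,000.
Payoff = value − price = $47,000 − $46,000 = $1,000.

Heidi's payoff: $1,000.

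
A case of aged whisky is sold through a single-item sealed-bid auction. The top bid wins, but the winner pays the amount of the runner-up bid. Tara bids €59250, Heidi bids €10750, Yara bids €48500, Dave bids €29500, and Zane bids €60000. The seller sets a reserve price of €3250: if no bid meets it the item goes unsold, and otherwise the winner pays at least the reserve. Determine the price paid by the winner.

Ordered from highest: Zane €60000 > Tara €59250 > Yara €48500 > Dave €29500 > Heidi €10750.
Zane has the highest bid, so Zane wins.
The second-highest bid is €59250, which exceeds the reserve, so that sets the price.

The winner pays €59250.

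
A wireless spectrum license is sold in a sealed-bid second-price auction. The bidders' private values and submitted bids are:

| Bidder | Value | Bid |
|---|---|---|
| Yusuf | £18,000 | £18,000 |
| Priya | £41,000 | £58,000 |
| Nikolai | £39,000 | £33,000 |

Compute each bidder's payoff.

Payoffs: Yusuf £0, Priya £8,000, Nikolai £0.

Ordered from highest: Priya £58,000; Nikolai £33,000; Yusuf £18,000.
Priya has the top bid and wins; the price is the second-highest bid, £33,000.
Priya's payoff = £41,000 − £33,000 = £8,000. All other bidders lose, so their payoff is 0.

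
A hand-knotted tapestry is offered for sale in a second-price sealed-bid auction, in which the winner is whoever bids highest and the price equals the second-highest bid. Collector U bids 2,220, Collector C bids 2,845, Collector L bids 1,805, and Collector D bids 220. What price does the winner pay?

Bids in descending order: Collector C 2,845 > Collector U 2,220 > Collector L 1,805 > Collector D 220.
Collector C is the highest bidder, so Collector C wins.
Under the second-price rule, the price is the second-highest bid: 2,220.

2,220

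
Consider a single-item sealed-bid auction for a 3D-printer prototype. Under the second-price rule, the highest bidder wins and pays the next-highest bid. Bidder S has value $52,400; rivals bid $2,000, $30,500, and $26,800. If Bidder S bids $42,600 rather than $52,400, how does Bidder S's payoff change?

Payoff change: $0.

The highest competing bid is $30,500.
Bidding truthfully at $52,400: Bidder S has the top bid, wins, and pays the second-highest bid $30,500. Payoff = $52,400 − $30,500 = $21,900.
Bidding $42,600: Bidder S has the top bid, wins, and pays the second-highest bid $30,500. Payoff = $52,400 − $30,500 = $21,900.
Change = $21,900 − $21,900 = $0.
The bid only affects whether you win, not the price — here both bids land on the same side of the top rival bid, so the deviation is payoff-neutral.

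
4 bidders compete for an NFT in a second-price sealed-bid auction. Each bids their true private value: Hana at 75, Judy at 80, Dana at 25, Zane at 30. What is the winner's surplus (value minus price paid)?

Ordered from highest: Judy 80 > Hana 75 > Zane 30 > Dana 25.
Judy wins with the top bid and pays the second-highest, 75.
Surplus = 80 − 75 = 5.

Winner's surplus: 5.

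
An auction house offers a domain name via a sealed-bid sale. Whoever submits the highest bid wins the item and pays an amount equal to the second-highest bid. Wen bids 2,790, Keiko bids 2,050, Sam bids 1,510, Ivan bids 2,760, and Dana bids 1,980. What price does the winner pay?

Sorted high to low: Wen 2,790, then Ivan 2,760, then Keiko 2,050, then Dana 1,980, then Sam 1,510.
Wen has the highest bid, so Wen wins.
The second-highest bid is 2,760, so that is what Wen pays.

The winner pays 2,760.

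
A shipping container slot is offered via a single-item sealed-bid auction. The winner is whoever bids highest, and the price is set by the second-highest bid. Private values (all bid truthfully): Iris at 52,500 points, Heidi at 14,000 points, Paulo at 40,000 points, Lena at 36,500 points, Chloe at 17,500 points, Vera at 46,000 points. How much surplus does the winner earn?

Sorted high to low: Iris 52,500 points > Vera 46,000 points > Paulo 40,000 points > Lena 36,500 points > Chloe 17,500 points > Heidi 14,000 points.
Iris wins with the top bid and pays the second-highest, 46,000 points.
Surplus = 52,500 points − 46,000 points = 6,500 points.

Winner's surplus: 6,500 points.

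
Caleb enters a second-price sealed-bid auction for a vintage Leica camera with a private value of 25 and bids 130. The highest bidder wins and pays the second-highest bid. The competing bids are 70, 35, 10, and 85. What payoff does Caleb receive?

Highest competing bid: 85.
Caleb's bid 130 is the highest overall, so Caleb wins and pays the second-highest bid, 85.
Payoff = value − price = 25 − 85 = -60.

Payoff = -60.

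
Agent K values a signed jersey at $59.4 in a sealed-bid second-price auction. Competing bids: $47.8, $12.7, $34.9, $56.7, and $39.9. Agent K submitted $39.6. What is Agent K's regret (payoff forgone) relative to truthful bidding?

The highest competing bid is $56.7.
Bidding truthfully at $59.4: Agent K has the top bid, wins, and pays the second-highest bid $56.7. Payoff = $59.4 − $56.7 = $2.7.
Bidding $39.6: the top bid is $56.7 (a rival), so Agent K loses. Payoff = $0.0.
Regret = truthful payoff − actual payoff = $2.7 − $0.0 = $2.7.

Regret: $2.7.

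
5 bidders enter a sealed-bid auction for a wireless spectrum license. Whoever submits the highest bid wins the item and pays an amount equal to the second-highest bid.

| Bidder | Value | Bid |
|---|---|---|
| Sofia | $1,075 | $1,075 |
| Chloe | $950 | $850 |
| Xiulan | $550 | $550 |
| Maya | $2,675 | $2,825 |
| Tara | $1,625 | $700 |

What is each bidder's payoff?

Sorted high to low: Maya $2,825; Sofia $1,075; Chloe $850; Tara $700; Xiulan $550.
Maya has the top bid and wins; the price is the second-highest bid, $1,075.
Maya's payoff = $2,675 − $1,075 = $1,600. All other bidders lose, so their payoff is 0.

Sofia $0, Chloe $0, Xiulan $0, Maya $1,600, Tara $0.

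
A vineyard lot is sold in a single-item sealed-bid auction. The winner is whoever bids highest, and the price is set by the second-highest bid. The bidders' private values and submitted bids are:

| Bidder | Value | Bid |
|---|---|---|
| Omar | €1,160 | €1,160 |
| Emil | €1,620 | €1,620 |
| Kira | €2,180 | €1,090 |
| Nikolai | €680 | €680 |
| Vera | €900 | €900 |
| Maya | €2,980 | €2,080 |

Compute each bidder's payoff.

Omar €0, Emil €0, Kira €0, Nikolai €0, Vera €0, Maya €1,360.

Ranking the bids: Maya €2,080, then Emil €1,620, then Omar €1,160, then Kira €1,090, then Vera €900, then Nikolai €680.
Maya has the top bid and wins; the price is the second-highest bid, €1,620.
Maya's payoff = €2,980 − €1,620 = €1,360. All other bidders lose, so their payoff is 0.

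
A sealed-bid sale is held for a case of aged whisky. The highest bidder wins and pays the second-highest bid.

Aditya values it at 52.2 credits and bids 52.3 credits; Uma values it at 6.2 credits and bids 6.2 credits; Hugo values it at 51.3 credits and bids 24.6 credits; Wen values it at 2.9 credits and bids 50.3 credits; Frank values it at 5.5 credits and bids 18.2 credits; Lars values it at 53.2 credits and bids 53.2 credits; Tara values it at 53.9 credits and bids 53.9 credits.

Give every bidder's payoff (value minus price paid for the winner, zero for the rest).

Payoffs: Aditya 0.0 credits, Uma 0.0 credits, Hugo 0.0 credits, Wen 0.0 credits, Frank 0.0 credits, Lars 0.0 credits, Tara 0.7 credits.

Sorted high to low: Tara 53.9 credits > Lars 53.2 credits > Aditya 52.3 credits > Wen 50.3 credits > Hugo 24.6 credits > Frank 18.2 credits > Uma 6.2 credits.
Tara has the top bid and wins; the price is the second-highest bid, 53.2 credits.
Tara's payoff = 53.9 credits − 53.2 credits = 0.7 credits. All other bidders lose, so their payoff is 0.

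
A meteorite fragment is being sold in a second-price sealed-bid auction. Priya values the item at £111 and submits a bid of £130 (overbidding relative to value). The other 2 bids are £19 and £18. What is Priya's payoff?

£92

Highest competing bid: £19.
Priya's bid £130 is the highest overall, so Priya wins and pays the second-highest bid, £19.
Payoff = value − price = £111 − £19 = £92.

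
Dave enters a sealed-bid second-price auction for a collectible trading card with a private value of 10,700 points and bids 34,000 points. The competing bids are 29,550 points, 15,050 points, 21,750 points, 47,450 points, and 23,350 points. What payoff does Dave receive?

Highest competing bid: 47,450 points.
Dave's bid 34,000 points is not the highest, so Dave loses, pays nothing, and earns zero payoff.

0 points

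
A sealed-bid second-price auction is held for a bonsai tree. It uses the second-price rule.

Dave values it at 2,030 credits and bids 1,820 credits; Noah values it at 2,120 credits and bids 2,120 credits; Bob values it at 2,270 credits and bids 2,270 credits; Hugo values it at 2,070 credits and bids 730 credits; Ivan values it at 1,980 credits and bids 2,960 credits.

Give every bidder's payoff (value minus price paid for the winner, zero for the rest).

Dave 0 credits, Noah 0 credits, Bob 0 credits, Hugo 0 credits, Ivan -290 credits.

Sorted high to low: Ivan 2,960 credits; Bob 2,270 credits; Noah 2,120 credits; Dave 1,820 credits; Hugo 730 credits.
Ivan has the top bid and wins; the price is the second-highest bid, 2,270 credits.
Ivan's payoff = 1,980 credits − 2,270 credits = -290 credits. All other bidders lose, so their payoff is 0.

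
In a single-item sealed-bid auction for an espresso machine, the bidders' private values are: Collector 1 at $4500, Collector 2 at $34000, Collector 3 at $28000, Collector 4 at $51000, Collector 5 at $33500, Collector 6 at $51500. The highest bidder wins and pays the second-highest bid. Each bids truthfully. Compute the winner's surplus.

Bids in descending order: Collector 6 $51500, then Collector 4 $51000, then Collector 2 $34000, then Collector 5 $33500, then Collector 3 $28000, then Collector 1 $4500.
Collector 6 wins with the top bid and pays the second-highest, $51000.
Surplus = $51500 − $51000 = $500.

Surplus = $500.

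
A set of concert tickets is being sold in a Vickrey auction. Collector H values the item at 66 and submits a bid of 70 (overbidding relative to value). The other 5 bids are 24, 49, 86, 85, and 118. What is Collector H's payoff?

Highest competing bid: 118.
Collector H's bid 70 is not the highest, so Collector H loses, pays nothing, and earns zero payoff.

0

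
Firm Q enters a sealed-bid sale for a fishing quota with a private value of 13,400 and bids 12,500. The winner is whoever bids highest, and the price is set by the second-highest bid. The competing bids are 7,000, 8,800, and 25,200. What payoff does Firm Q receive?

Highest competing bid: 25,200.
Firm Q's bid 12,500 is not the highest, so Firm Q loses, pays nothing, and earns zero payoff.

Firm Q's payoff: 0.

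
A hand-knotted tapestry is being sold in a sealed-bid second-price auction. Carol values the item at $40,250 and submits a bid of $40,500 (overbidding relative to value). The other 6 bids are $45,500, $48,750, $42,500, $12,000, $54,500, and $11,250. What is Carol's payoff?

Carol's payoff: $0.

Highest competing bid: $54,500.
Carol's bid $40,500 is not the highest, so Carol loses, pays nothing, and earns zero payoff.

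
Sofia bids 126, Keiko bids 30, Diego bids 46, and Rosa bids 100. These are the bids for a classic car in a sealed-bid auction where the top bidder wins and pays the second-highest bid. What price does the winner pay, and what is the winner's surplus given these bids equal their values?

Ranking the bids: Sofia 126 > Rosa 100 > Diego 46 > Keiko 30.
Sofia is the highest bidder, so Sofia wins.
Under the second-price rule, the price is the second-highest bid: 100.
Surplus = 126 − 100 = 26.

Price 100; surplus 26.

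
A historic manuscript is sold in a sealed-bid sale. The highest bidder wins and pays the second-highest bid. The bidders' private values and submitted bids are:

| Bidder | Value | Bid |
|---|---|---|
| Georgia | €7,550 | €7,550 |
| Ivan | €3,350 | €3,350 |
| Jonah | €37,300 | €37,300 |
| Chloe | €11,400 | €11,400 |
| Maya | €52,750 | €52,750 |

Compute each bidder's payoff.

Ranking the bids: Maya €52,750 > Jonah €37,300 > Chloe €11,400 > Georgia €7,550 > Ivan €3,350.
Maya has the top bid and wins; the price is the second-highest bid, €37,300.
Maya's payoff = €52,750 − €37,300 = €15,450. All other bidders lose, so their payoff is 0.

Payoffs: Georgia €0, Ivan €0, Jonah €0, Chloe €0, Maya €15,450.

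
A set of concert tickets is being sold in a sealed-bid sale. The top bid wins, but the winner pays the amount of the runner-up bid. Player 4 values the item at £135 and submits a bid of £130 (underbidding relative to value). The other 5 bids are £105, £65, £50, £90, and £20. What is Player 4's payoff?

Payoff = £30.

Highest competing bid: £105.
Player 4's bid £130 is the highest overall, so Player 4 wins and pays the second-highest bid, £105.
Payoff = value − price = £135 − £105 = £30.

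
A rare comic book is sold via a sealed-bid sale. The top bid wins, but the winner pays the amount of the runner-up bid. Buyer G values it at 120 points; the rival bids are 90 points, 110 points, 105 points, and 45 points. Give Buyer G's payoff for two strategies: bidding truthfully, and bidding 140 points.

The highest competing bid is 110 points.
Bidding truthfully at 120 points: Buyer G has the top bid, wins, and pays the second-highest bid 110 points. Payoff = 120 points − 110 points = 10 points.
Bidding 140 points: Buyer G has the top bid, wins, and pays the second-highest bid 110 points. Payoff = 120 points − 110 points = 10 points.

Truthful: 10 points; alternative: 10 points.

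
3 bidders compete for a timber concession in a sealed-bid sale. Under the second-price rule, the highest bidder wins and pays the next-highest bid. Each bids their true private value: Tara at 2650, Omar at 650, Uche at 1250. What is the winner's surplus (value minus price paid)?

Ordered from highest: Tara 2650 > Uche 1250 > Omar 650.
Tara wins with the top bid and pays the second-highest, 1250.
Surplus = 2650 − 1250 = 1400.

1400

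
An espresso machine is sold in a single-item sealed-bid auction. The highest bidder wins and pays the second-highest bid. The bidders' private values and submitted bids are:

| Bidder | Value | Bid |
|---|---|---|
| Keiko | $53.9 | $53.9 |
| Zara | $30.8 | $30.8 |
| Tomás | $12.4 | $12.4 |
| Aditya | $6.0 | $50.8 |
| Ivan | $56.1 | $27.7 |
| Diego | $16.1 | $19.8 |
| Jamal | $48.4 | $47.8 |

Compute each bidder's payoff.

Keiko $3.1, Zara $0.0, Tomás $0.0, Aditya $0.0, Ivan $0.0, Diego $0.0, Jamal $0.0.

Ranking the bids: Keiko $53.9, then Aditya $50.8, then Jamal $47.8, then Zara $30.8, then Ivan $27.7, then Diego $19.8, then Tomás $12.4.
Keiko has the top bid and wins; the price is the second-highest bid, $50.8.
Keiko's payoff = $53.9 − $50.8 = $3.1. All other bidders lose, so their payoff is 0.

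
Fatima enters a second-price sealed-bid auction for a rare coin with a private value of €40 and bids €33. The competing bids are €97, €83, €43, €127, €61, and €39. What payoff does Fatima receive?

Fatima's payoff: €0.

Highest competing bid: €127.
Fatima's bid €33 is not the highest, so Fatima loses, pays nothing, and earns zero payoff.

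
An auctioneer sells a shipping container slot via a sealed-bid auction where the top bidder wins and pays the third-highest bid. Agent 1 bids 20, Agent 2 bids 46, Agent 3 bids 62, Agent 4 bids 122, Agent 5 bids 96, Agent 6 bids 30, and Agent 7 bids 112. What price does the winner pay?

Price paid: 96.

Ranking the bids: Agent 4 122, then Agent 7 112, then Agent 5 96, then Agent 3 62, then Agent 2 46, then Agent 6 30, then Agent 1 20.
Agent 4 is the highest bidder, so Agent 4 wins.
Under the third-price rule, the price is the third-highest bid: 96.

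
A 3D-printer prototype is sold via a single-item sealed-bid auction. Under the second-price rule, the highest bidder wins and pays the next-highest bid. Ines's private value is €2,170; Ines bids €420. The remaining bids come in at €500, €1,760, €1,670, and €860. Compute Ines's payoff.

Highest competing bid: €1,760.
Ines's bid €420 is not the highest, so Ines loses, pays nothing, and earns zero payoff.

Payoff = €0.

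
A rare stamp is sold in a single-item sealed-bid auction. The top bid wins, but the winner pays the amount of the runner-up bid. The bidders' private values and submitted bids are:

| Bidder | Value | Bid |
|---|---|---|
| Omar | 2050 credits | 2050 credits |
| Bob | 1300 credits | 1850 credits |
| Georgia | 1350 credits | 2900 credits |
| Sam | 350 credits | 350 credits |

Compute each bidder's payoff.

Bids in descending order: Georgia 2900 credits > Omar 2050 credits > Bob 1850 credits > Sam 350 credits.
Georgia has the top bid and wins; the price is the second-highest bid, 2050 credits.
Georgia's payoff = 1350 credits − 2050 credits = -700 credits. All other bidders lose, so their payoff is 0.

Omar 0 credits, Bob 0 credits, Georgia -700 credits, Sam 0 credits.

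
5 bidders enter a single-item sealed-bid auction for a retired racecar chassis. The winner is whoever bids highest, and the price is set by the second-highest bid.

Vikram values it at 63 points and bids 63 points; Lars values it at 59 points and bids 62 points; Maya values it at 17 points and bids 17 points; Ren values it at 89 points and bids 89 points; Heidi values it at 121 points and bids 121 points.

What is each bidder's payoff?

Payoffs: Vikram 0 points, Lars 0 points, Maya 0 points, Ren 0 points, Heidi 32 points.

Bids in descending order: Heidi 121 points > Ren 89 points > Vikram 63 points > Lars 62 points > Maya 17 points.
Heidi has the top bid and wins; the price is the second-highest bid, 89 points.
Heidi's payoff = 121 points − 89 points = 32 points. All other bidders lose, so their payoff is 0.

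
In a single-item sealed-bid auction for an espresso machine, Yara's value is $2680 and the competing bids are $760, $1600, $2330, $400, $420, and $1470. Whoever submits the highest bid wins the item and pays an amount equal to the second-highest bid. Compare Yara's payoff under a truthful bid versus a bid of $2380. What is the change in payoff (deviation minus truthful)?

Change in payoff: $0.

The highest competing bid is $2330.
Bidding truthfully at $2680: Yara has the top bid, wins, and pays the second-highest bid $2330. Payoff = $2680 − $2330 = $350.
Bidding $2380: Yara has the top bid, wins, and pays the second-highest bid $2330. Payoff = $2680 − $2330 = $350.
Change = $350 − $350 = $0.
The bid only affects whether you win, not the price — here both bids land on the same side of the top rival bid, so the deviation is payoff-neutral.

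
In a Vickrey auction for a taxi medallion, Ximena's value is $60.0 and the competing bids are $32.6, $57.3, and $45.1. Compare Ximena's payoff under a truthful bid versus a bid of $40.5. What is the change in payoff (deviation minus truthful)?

Payoff change: -$2.7.

The highest competing bid is $57.3.
Bidding truthfully at $60.0: Ximena has the top bid, wins, and pays the second-highest bid $57.3. Payoff = $60.0 − $57.3 = $2.7.
Bidding $40.5: the top bid is $57.3 (a rival), so Ximena loses. Payoff = $0.0.
Change = $0.0 − $2.7 = -$2.7.
Deviating from a truthful bid can only lose payoff in a second-price auction — never gain.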